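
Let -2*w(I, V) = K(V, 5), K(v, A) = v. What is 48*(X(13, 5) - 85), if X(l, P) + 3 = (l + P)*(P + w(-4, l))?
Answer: -5520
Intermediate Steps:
w(I, V) = -V/2
X(l, P) = -3 + (P + l)*(P - l/2) (X(l, P) = -3 + (l + P)*(P - l/2) = -3 + (P + l)*(P - l/2))
48*(X(13, 5) - 85) = 48*((-3 + 5² - ½*13² + (½)*5*13) - 85) = 48*((-3 + 25 - ½*169 + 65/2) - 85) = 48*((-3 + 25 - 169/2 + 65/2) - 85) = 48*(-30 - 85) = 48*(-115) = -5520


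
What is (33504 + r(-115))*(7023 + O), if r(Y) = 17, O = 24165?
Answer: 1045452948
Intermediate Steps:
(33504 + r(-115))*(7023 + O) = (33504 + 17)*(7023 + 24165) = 33521*31188 = 1045452948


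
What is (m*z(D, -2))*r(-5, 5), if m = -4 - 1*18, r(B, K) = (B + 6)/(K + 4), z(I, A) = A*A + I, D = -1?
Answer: -22/3 ≈ -7.3333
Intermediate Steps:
z(I, A) = I + A**2 (z(I, A) = A**2 + I = I + A**2)
r(B, K) = (6 + B)/(4 + K)
m = -22 (m = -4 - 18 = -22)
(m*z(D, -2))*r(-5, 5) = (-22*(-1 + (-2)**2))*((6 - 5)/(4 + 5)) = (-22*(-1 + 4))*(1/9) = (-22*3)*((1/9)*1) = -66*1/9 = -22/3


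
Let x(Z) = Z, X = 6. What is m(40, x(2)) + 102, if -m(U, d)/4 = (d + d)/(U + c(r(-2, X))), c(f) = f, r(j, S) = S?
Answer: 2338/23 ≈ 101.65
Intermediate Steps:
m(U, d) = -8*d/(6 + U) (m(U, d) = -4*(d + d)/(U + 6) = -4*2*d/(6 + U) = -8*d/(6 + U))
m(40, x(2)) + 102 = -8*2/(6 + 40) + 102 = -8*2/46 + 102 = -8*2*1/46 + 102 = -8/23 + 102 = 2338/23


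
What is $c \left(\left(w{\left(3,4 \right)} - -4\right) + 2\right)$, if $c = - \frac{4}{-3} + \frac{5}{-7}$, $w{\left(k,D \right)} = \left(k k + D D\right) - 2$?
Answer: $\frac{377}{21} \approx 17.952$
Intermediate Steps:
$w{\left(k,D \right)} = -2 + D^{2} + k^{2}$ ($w{\left(k,D \right)} = \left(k^{2} + D^{2}\right) - 2 = \left(D^{2} + k^{2}\right) - 2 = -2 + D^{2} + k^{2}$)
$c = \frac{13}{21}$ ($c = \left(-4\right) \left(- \frac{1}{3}\right) + 5 \left(- \frac{1}{7}\right) = \frac{4}{3} - \frac{5}{7} = \frac{13}{21} \approx 0.61905$)
$c \left(\left(w{\left(3,4 \right)} - -4\right) + 2\right) = \frac{13 \left(\left(\left(-2 + 4^{2} + 3^{2}\right) - -4\right) + 2\right)}{21} = \frac{13 \left(\left(\left(-2 + 16 + 9\right) + 4\right) + 2\right)}{21} = \frac{13 \left(\left(23 + 4\right) + 2\right)}{21} = \frac{13 \left(27 + 2\right)}{21} = \frac{13}{21} \cdot 29 = \frac{377}{21}$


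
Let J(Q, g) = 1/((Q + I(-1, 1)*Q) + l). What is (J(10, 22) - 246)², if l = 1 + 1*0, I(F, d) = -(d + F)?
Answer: 7317025/121 ≈ 60471.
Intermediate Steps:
I(F, d) = -F - d (I(F, d) = -(F + d) = -F - d)
l = 1 (l = 1 + 0 = 1)
J(Q, g) = 1/(1 + Q) (J(Q, g) = 1/((Q + (-1*(-1) - 1*1)*Q) + 1) = 1/((Q + (1 - 1)*Q) + 1) = 1/((Q + 0*Q) + 1) = 1/((Q + 0) + 1) = 1/(Q + 1) = 1/(1 + Q))
(J(10, 22) - 246)² = (1/(1 + 10) - 246)² = (1/11 - 246)² = (-2705/11)² = 7317025/121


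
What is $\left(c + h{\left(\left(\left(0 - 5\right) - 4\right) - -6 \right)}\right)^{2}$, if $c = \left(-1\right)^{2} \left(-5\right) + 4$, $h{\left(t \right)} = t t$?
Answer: $64$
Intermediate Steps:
$h{\left(t \right)} = t^{2}$
$c = -1$ ($c = 1 \left(-5\right) + 4 = -5 + 4 = -1$)
$\left(c + h{\left(\left(\left(0 - 5\right) - 4\right) - -6 \right)}\right)^{2} = \left(-1 + \left(\left(\left(0 - 5\right) - 4\right) - -6\right)^{2}\right)^{2} = \left(-1 + \left(\left(-5 - 4\right) + 6\right)^{2}\right)^{2} = \left(-1 + \left(-9 + 6\right)^{2}\right)^{2} = \left(-1 + \left(-3\right)^{2}\right)^{2} = \left(-1 + 9\right)^{2} = 8^{2} = 64$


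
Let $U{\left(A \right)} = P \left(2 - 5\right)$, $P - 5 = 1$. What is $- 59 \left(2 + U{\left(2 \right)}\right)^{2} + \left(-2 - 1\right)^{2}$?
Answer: $-15095$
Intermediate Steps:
$P = 6$ ($P = 5 + 1 = 6$)
$U{\left(A \right)} = -18$ ($U{\left(A \right)} = 6 \left(2 - 5\right) = 6 \left(-3\right) = -18$)
$- 59 \left(2 + U{\left(2 \right)}\right)^{2} + \left(-2 - 1\right)^{2} = - 59 \left(2 - 18\right)^{2} + \left(-2 - 1\right)^{2} = - 59 \left(-16\right)^{2} + \left(-3\right)^{2} = \left(-59\right) 256 + 9 = -15104 + 9 = -15095$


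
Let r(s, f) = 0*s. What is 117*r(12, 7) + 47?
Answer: 47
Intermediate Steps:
r(s, f) = 0
117*r(12, 7) + 47 = 117*0 + 47 = 0 + 47 = 47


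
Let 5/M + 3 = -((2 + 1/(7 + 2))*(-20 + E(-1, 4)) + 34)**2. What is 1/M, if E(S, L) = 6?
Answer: -1843/405 ≈ -4.5506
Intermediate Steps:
M = -405/1843 (M = 5/(-3 - ((2 + 1/(7 + 2))*(-20 + 6) + 34)**2) = 5/(-3 - ((2 + 1/9)*(-14) + 34)**2) = 5/(-3 - ((19/9)*(-14) + 34)**2) = 5/(-3 - (-266/9 + 34)**2) = 5/(-3 - (40/9)**2) = 5/(-3 - 1*1600/81) = 5/(-3 - 1600/81) = 5/(-1843/81) = 5*(-81/1843) = -405/1843 ≈ -0.21975)
1/M = 1/(-405/1843) = -1843/405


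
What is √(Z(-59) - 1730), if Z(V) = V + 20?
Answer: I*√1769 ≈ 42.06*I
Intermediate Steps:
Z(V) = 20 + V
√(Z(-59) - 1730) = √((20 - 59) - 1730) = √(-39 - 1730) = √(-1769) = I*√1769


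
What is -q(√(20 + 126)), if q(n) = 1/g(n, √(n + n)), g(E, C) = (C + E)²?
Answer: -1/(√146 + 2^(¾)*73^(¼))² ≈ -0.0034606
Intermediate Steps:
q(n) = (n + √2*√n)⁻² (q(n) = 1/((√(n + n) + n)²) = 1/((√(2*n) + n)²) = 1/((√2*√n + n)²) = 1/((n + √2*√n)²) = (n + √2*√n)⁻²)
-q(√(20 + 126)) = -1/(√(20 + 126) + √2*√(√(20 + 126)))² = -1/(√146 + √2*√(√146))² = -1/(√146 + √2*146^(¼))² = -1/(√146 + 2^(¾)*73^(¼))²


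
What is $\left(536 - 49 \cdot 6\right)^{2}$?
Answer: $58564$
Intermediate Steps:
$\left(536 - 49 \cdot 6\right)^{2} = \left(536 - 294\right)^{2} = 242^{2} = 58564$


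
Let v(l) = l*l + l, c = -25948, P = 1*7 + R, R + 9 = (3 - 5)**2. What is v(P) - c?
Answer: 25954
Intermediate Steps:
R = -5 (R = -9 + (3 - 5)**2 = -9 + (-2)**2 = -9 + 4 = -5)
P = 2 (P = 1*7 - 5 = 7 - 5 = 2)
v(l) = l + l**2 (v(l) = l**2 + l = l + l**2)
v(P) - c = 2*(1 + 2) - 1*(-25948) = 2*3 + 25948 = 6 + 25948 = 25954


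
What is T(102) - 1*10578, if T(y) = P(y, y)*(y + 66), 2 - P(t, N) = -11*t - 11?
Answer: 180102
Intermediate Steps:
P(t, N) = 13 + 11*t (P(t, N) = 2 - (-11*t - 11) = 2 - (-11 - 11*t) = 2 + (11 + 11*t) = 13 + 11*t)
T(y) = (13 + 11*y)*(66 + y) (T(y) = (13 + 11*y)*(y + 66) = (13 + 11*y)*(66 + y))
T(102) - 1*10578 = (13 + 11*102)*(66 + 102) - 1*10578 = (13 + 1122)*168 - 10578 = 1135*168 - 10578 = 190680 - 10578 = 180102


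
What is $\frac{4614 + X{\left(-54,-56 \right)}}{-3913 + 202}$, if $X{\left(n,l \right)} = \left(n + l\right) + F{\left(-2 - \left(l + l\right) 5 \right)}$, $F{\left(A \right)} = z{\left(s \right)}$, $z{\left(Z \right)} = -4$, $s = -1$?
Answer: $- \frac{1500}{1237} \approx -1.2126$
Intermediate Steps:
$F{\left(A \right)} = -4$
$X{\left(n,l \right)} = -4 + l + n$ ($X{\left(n,l \right)} = \left(n + l\right) - 4 = \left(l + n\right) - 4 = -4 + l + n$)
$\frac{4614 + X{\left(-54,-56 \right)}}{-3913 + 202} = \frac{4614 - 114}{-3913 + 202} = \frac{4614 - 114}{-3711} = 4500 \left(- \frac{1}{3711}\right) = - \frac{1500}{1237}$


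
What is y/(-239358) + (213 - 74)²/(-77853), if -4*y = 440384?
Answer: 93968285/443684247 ≈ 0.21179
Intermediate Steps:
y = -110096 (y = -¼*440384 = -110096)
y/(-239358) + (213 - 74)²/(-77853) = -110096/(-239358) + (213 - 74)²/(-77853) = -110096*(-1/239358) + 139²*(-1/77853) = 7864/17097 + 19321*(-1/77853) = 7864/17097 - 19321/77853 = 93968285/443684247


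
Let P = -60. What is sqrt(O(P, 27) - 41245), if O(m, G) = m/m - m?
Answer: 12*I*sqrt(286) ≈ 202.94*I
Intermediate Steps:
O(m, G) = 1 - m
sqrt(O(P, 27) - 41245) = sqrt((1 - 1*(-60)) - 41245) = sqrt((1 + 60) - 41245) = sqrt(61 - 41245) = sqrt(-41184) = 12*I*sqrt(286)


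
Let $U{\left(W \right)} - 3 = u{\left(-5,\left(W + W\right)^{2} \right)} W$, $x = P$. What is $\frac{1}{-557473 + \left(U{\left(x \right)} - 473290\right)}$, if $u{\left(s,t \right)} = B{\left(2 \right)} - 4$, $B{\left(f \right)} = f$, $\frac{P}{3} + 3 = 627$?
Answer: $- \frac{1}{1034504} \approx -9.6665 \cdot 10^{-7}$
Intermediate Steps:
$P = 1872$ ($P = -9 + 3 \cdot 627 = -9 + 1881 = 1872$)
$x = 1872$
$u{\left(s,t \right)} = -2$ ($u{\left(s,t \right)} = 2 - 4 = -2$)
$U{\left(W \right)} = 3 - 2 W$
$\frac{1}{-557473 + \left(U{\left(x \right)} - 473290\right)} = \frac{1}{-557473 + \left(\left(3 - 3744\right) - 473290\right)} = \frac{1}{-557473 - 477031} = \frac{1}{-1034504} = - \frac{1}{1034504}$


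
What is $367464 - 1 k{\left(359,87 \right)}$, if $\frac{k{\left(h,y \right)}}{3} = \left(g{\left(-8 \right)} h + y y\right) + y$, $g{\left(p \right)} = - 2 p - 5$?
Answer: $332649$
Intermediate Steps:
$g{\left(p \right)} = -5 - 2 p$
$k{\left(h,y \right)} = 3 y + 3 y^{2} + 33 h$ ($k{\left(h,y \right)} = 3 \left(\left(\left(-5 - -16\right) h + y y\right) + y\right) = 3 \left(\left(\left(-5 + 16\right) h + y^{2}\right) + y\right) = 3 \left(\left(11 h + y^{2}\right) + y\right) = 3 \left(\left(y^{2} + 11 h\right) + y\right) = 3 \left(y + y^{2} + 11 h\right) = 3 y + 3 y^{2} + 33 h$)
$367464 - 1 k{\left(359,87 \right)} = 367464 - 1 \left(3 \cdot 87 + 3 \cdot 87^{2} + 33 \cdot 359\right) = 367464 - 1 \left(261 + 3 \cdot 7569 + 11847\right) = 367464 - 1 \left(261 + 22707 + 11847\right) = 367464 - 1 \cdot 34815 = 367464 - 34815 = 332649$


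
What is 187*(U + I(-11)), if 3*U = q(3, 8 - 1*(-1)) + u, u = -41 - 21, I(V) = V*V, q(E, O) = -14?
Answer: 53669/3 ≈ 17890.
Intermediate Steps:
I(V) = V²
u = -62
U = -76/3 (U = (-14 - 62)/3 = (⅓)*(-76) = -76/3 ≈ -25.333)
187*(U + I(-11)) = 187*(-76/3 + (-11)²) = 187*(-76/3 + 121) = 187*(287/3) = 53669/3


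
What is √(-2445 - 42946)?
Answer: I*√45391 ≈ 213.05*I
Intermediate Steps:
√(-2445 - 42946) = √(-45391) = I*√45391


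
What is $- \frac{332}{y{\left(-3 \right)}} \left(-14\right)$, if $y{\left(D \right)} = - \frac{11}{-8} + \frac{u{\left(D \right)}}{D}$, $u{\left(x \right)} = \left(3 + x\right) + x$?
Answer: $\frac{37184}{19} \approx 1957.1$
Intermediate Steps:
$u{\left(x \right)} = 3 + 2 x$
$y{\left(D \right)} = \frac{11}{8} + \frac{3 + 2 D}{D}$ ($y{\left(D \right)} = - \frac{11}{-8} + \frac{3 + 2 D}{D} = \left(-11\right) \left(- \frac{1}{8}\right) + \frac{3 + 2 D}{D} = \frac{11}{8} + \frac{3 + 2 D}{D}$)
$- \frac{332}{y{\left(-3 \right)}} \left(-14\right) = - \frac{332}{\frac{27}{8} + \frac{3}{-3}} \left(-14\right) = - \frac{332}{\frac{27}{8} + 3 \left(- \frac{1}{3}\right)} \left(-14\right) = - \frac{332}{\frac{27}{8} - 1} \left(-14\right) = - \frac{332}{\frac{19}{8}} \left(-14\right) = \left(-332\right) \frac{8}{19} \left(-14\right) = \left(- \frac{2656}{19}\right) \left(-14\right) = \frac{37184}{19}$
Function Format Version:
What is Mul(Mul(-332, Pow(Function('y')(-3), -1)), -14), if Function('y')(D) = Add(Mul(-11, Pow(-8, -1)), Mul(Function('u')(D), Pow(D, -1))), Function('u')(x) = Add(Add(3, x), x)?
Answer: Rational(37184, 19) ≈ 1957.1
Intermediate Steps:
Function('u')(x) = Add(3, Mul(2, x))
Function('y')(D) = Add(Rational(11, 8), Mul(Pow(D, -1), Add(3, Mul(2, D)))) (Function('y')(D) = Add(Mul(-11, Pow(-8, -1)), Mul(Add(3, Mul(2, D)), Pow(D, -1))) = Add(Mul(-11, Rational(-1, 8)), Mul(Pow(D, -1), Add(3, Mul(2, D)))) = Add(Rational(11, 8), Mul(Pow(D, -1), Add(3, Mul(2, D)))))
Mul(Mul(-332, Pow(Function('y')(-3), -1)), -14) = Mul(Mul(-332, Pow(Add(Rational(27, 8), Mul(3, Pow(-3, -1))), -1)), -14) = Mul(Mul(-332, Pow(Add(Rational(27, 8), Mul(3, Rational(-1, 3))), -1)), -14) = Mul(Mul(-332, Pow(Add(Rational(27, 8), -1), -1)), -14) = Mul(Mul(-332, Pow(Rational(19, 8), -1)), -14) = Mul(Mul(-332, Rational(8, 19)), -14) = Mul(Rational(-2656, 19), -14) = Rational(37184, 19)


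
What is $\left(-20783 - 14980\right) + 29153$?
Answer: $-6610$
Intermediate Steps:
$\left(-20783 - 14980\right) + 29153 = -35763 + 29153 = -6610$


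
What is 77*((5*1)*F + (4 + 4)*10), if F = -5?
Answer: 4235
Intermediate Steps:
77*((5*1)*F + (4 + 4)*10) = 77*((5*1)*(-5) + (4 + 4)*10) = 77*(5*(-5) + 8*10) = 77*(-25 + 80) = 77*55 = 4235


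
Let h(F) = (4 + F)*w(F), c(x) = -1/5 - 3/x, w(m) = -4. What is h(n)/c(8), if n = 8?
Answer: 1920/23 ≈ 83.478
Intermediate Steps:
c(x) = -1/5 - 3/x (c(x) = -1*1/5 - 3/x = -1/5 - 3/x)
h(F) = -16 - 4*F (h(F) = (4 + F)*(-4) = -16 - 4*F)
h(n)/c(8) = (-16 - 4*8)/(((1/5)*(-15 - 1*8)/8)) = (-16 - 32)/(((1/5)*(1/8)*(-15 - 8))) = -48/((1/5)*(1/8)*(-23)) = -48/(-23/40) = -48*(-40/23) = 1920/23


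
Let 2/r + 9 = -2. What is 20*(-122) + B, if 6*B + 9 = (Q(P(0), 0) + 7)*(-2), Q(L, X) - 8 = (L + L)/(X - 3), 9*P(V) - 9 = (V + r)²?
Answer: -47951921/19602 ≈ -2446.3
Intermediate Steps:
r = -2/11 (r = 2/(-9 - 2) = 2/(-11) = 2*(-1/11) = -2/11 ≈ -0.18182)
P(V) = 1 + (-2/11 + V)²/9 (P(V) = 1 + (V - 2/11)²/9 = 1 + (-2/11 + V)²/9)
Q(L, X) = 8 + 2*L/(-3 + X) (Q(L, X) = 8 + (L + L)/(X - 3) = 8 + (2*L)/(-3 + X) = 8 + 2*L/(-3 + X))
B = -123041/19602 (B = -3/2 + ((2*(-12 + (1 + (-2 + 11*0)²/1089) + 4*0)/(-3 + 0) + 7)*(-2))/6 = -3/2 + ((2*(-12 + (1 + (-2 + 0)²/1089) + 0)/(-3) + 7)*(-2))/6 = -3/2 + ((2*(-⅓)*(-12 + (1 + (1/1089)*(-2)²) + 0) + 7)*(-2))/6 = -3/2 + ((2*(-⅓)*(-12 + (1 + (1/1089)*4) + 0) + 7)*(-2))/6 = -3/2 + ((2*(-⅓)*(-12 + (1 + 4/1089) + 0) + 7)*(-2))/6 = -3/2 + ((2*(-⅓)*(-12 + 1093/1089 + 0) + 7)*(-2))/6 = -3/2 + ((2*(-⅓)*(-11975/1089) + 7)*(-2))/6 = -3/2 + ((23950/3267 + 7)*(-2))/6 = -3/2 + ((46819/3267)*(-2))/6 = -3/2 + (⅙)*(-93638/3267) = -3/2 - 46819/9801 = -123041/19602 ≈ -6.2770)
20*(-122) + B = 20*(-122) - 123041/19602 = -2440 - 123041/19602 = -47951921/19602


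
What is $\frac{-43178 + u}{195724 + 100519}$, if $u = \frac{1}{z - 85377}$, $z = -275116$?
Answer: $- \frac{15565366755}{106793527799} \approx -0.14575$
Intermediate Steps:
$u = - \frac{1}{360493}$ ($u = \frac{1}{-275116 - 85377} = \frac{1}{-360493} = - \frac{1}{360493} \approx -2.774 \cdot 10^{-6}$)
$\frac{-43178 + u}{195724 + 100519} = \frac{-43178 - \frac{1}{360493}}{195724 + 100519} = - \frac{15565366755}{360493 \cdot 296243} = \left(- \frac{15565366755}{360493}\right) \frac{1}{296243} = - \frac{15565366755}{106793527799}$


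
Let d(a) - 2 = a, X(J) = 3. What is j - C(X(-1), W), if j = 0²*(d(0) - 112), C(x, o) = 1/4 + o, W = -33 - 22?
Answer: 219/4 ≈ 54.750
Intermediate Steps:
d(a) = 2 + a
W = -55
C(x, o) = ¼ + o (C(x, o) = 1*(¼) + o = ¼ + o)
j = 0 (j = 0²*((2 + 0) - 112) = 0*(2 - 112) = 0*(-110) = 0)
j - C(X(-1), W) = 0 - (¼ - 55) = 0 - 1*(-219/4) = 0 + 219/4 = 219/4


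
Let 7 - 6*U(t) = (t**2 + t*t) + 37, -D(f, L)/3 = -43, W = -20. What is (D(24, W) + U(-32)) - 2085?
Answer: -6907/3 ≈ -2302.3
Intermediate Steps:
D(f, L) = 129 (D(f, L) = -3*(-43) = 129)
U(t) = -5 - t**2/3 (U(t) = 7/6 - ((t**2 + t*t) + 37)/6 = 7/6 - ((t**2 + t**2) + 37)/6 = 7/6 - (2*t**2 + 37)/6 = 7/6 - (37 + 2*t**2)/6 = 7/6 + (-37/6 - t**2/3) = -5 - t**2/3)
(D(24, W) + U(-32)) - 2085 = (129 + (-5 - 1/3*(-32)**2)) - 2085 = (129 + (-5 - 1/3*1024)) - 2085 = (129 + (-5 - 1024/3)) - 2085 = (129 - 1039/3) - 2085 = -652/3 - 2085 = -6907/3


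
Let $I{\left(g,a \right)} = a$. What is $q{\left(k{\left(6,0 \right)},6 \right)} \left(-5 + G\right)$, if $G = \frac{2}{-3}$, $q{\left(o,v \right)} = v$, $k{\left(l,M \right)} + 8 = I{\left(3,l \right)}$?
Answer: $-34$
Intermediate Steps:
$k{\left(l,M \right)} = -8 + l$
$G = - \frac{2}{3}$ ($G = 2 \left(- \frac{1}{3}\right) = - \frac{2}{3} \approx -0.66667$)
$q{\left(k{\left(6,0 \right)},6 \right)} \left(-5 + G\right) = 6 \left(-5 - \frac{2}{3}\right) = 6 \left(- \frac{17}{3}\right) = -34$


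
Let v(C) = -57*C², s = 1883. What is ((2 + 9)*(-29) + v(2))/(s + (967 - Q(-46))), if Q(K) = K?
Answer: -547/2896 ≈ -0.18888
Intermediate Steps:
((2 + 9)*(-29) + v(2))/(s + (967 - Q(-46))) = ((2 + 9)*(-29) - 57*2²)/(1883 + (967 - 1*(-46))) = (11*(-29) - 57*4)/(1883 + (967 + 46)) = (-319 - 228)/(1883 + 1013) = -547/2896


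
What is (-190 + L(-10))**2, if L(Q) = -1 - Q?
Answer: 32761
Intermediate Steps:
(-190 + L(-10))**2 = (-190 + (-1 - 1*(-10)))**2 = (-190 + (-1 + 10))**2 = (-190 + 9)**2 = (-181)**2 = 32761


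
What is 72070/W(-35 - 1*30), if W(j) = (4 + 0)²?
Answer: 36035/8 ≈ 4504.4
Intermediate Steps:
W(j) = 16 (W(j) = 4² = 16)
72070/W(-35 - 1*30) = 72070/16 = 72070*(1/16) = 36035/8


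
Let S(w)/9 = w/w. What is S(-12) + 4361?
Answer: 4370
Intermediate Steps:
S(w) = 9 (S(w) = 9*(w/w) = 9*1 = 9)
S(-12) + 4361 = 9 + 4361 = 4370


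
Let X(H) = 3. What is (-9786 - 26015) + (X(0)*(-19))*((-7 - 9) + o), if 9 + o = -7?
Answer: -33977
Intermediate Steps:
o = -16 (o = -9 - 7 = -16)
(-9786 - 26015) + (X(0)*(-19))*((-7 - 9) + o) = (-9786 - 26015) + (3*(-19))*((-7 - 9) - 16) = -35801 - 57*(-16 - 16) = -35801 - 57*(-32) = -35801 + 1824 = -33977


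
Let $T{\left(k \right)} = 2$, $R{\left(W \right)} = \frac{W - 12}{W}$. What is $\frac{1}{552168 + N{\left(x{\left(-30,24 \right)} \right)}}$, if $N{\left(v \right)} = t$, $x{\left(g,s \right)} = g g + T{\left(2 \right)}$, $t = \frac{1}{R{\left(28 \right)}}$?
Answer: $\frac{4}{2208679} \approx 1.811 \cdot 10^{-6}$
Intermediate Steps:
$R{\left(W \right)} = \frac{-12 + W}{W}$
$t = \frac{7}{4}$ ($t = \frac{1}{\frac{1}{28} \left(-12 + 28\right)} = \frac{1}{\frac{1}{28} \cdot 16} = \frac{1}{\frac{4}{7}} = \frac{7}{4} \approx 1.75$)
$x{\left(g,s \right)} = 2 + g^{2}$ ($x{\left(g,s \right)} = g g + 2 = g^{2} + 2 = 2 + g^{2}$)
$N{\left(v \right)} = \frac{7}{4}$
$\frac{1}{552168 + N{\left(x{\left(-30,24 \right)} \right)}} = \frac{1}{552168 + \frac{7}{4}} = \frac{1}{\frac{2208679}{4}} = \frac{4}{2208679}$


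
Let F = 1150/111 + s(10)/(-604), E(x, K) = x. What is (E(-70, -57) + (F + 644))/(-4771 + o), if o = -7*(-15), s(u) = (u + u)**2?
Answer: -4891682/39103413 ≈ -0.12510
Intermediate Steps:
s(u) = 4*u**2 (s(u) = (2*u)**2 = 4*u**2)
F = 162550/16761 (F = 1150/111 + (4*10**2)/(-604) = 1150*(1/111) + (4*100)*(-1/604) = 1150/111 + 400*(-1/604) = 1150/111 - 100/151 = 162550/16761 ≈ 9.6981)
o = 105
(E(-70, -57) + (F + 644))/(-4771 + o) = (-70 + (162550/16761 + 644))/(-4771 + 105) = (-70 + 10956634/16761)/(-4666) = (9783364/16761)*(-1/4666) = -4891682/39103413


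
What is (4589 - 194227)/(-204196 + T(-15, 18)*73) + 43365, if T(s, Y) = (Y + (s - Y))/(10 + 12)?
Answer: 194860766591/4493407 ≈ 43366.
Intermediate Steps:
T(s, Y) = s/22
(4589 - 194227)/(-204196 + T(-15, 18)*73) + 43365 = (4589 - 194227)/(-204196 + ((1/22)*(-15))*73) + 43365 = -189638/(-204196 - 15/22*73) + 43365 = -189638/(-204196 - 1095/22) + 43365 = -189638/(-4493407/22) + 43365 = -189638*(-22/4493407) + 43365 = 4172036/4493407 + 43365 = 194860766591/4493407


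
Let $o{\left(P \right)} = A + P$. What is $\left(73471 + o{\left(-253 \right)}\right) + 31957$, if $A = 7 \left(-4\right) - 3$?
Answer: $105144$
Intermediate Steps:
$A = -31$ ($A = -28 - 3 = -31$)
$o{\left(P \right)} = -31 + P$
$\left(73471 + o{\left(-253 \right)}\right) + 31957 = \left(73471 - 284\right) + 31957 = 73187 + 31957 = 105144$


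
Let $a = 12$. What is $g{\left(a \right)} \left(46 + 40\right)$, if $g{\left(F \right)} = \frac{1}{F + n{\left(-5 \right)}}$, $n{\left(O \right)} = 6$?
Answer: $\frac{43}{9} \approx 4.7778$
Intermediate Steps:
$g{\left(F \right)} = \frac{1}{6 + F}$ ($g{\left(F \right)} = \frac{1}{F + 6} = \frac{1}{6 + F}$)
$g{\left(a \right)} \left(46 + 40\right) = \frac{46 + 40}{6 + 12} = \frac{1}{18} \cdot 86 = \frac{43}{9}$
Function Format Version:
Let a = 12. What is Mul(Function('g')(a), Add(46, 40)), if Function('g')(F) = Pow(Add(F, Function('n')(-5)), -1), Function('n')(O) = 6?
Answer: Rational(43, 9) ≈ 4.7778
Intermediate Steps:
Function('g')(F) = Pow(Add(6, F), -1) (Function('g')(F) = Pow(Add(F, 6), -1) = Pow(Add(6, F), -1))
Mul(Function('g')(a), Add(46, 40)) = Mul(Pow(Add(6, 12), -1), Add(46, 40)) = Mul(Pow(18, -1), 86) = Mul(Rational(1, 18), 86) = Rational(43, 9)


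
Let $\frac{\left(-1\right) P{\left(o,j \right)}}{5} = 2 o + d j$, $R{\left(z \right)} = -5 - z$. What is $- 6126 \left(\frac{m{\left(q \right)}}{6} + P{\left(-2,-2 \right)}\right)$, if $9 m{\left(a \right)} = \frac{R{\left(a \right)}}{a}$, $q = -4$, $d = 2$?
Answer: $- \frac{8822461}{36} \approx -2.4507 \cdot 10^{5}$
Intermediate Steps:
$m{\left(a \right)} = \frac{-5 - a}{9 a}$ ($m{\left(a \right)} = \frac{\left(-5 - a\right) \frac{1}{a}}{9} = \frac{\frac{1}{a} \left(-5 - a\right)}{9} = \frac{-5 - a}{9 a}$)
$P{\left(o,j \right)} = - 10 j - 10 o$ ($P{\left(o,j \right)} = - 5 \left(2 o + 2 j\right) = - 5 \left(2 j + 2 o\right) = - 10 j - 10 o$)
$- 6126 \left(\frac{m{\left(q \right)}}{6} + P{\left(-2,-2 \right)}\right) = - 6126 \left(\frac{\frac{1}{9} \frac{1}{-4} \left(-5 - -4\right)}{6} - -40\right) = - 6126 \left(\frac{1}{9} \left(- \frac{1}{4}\right) \left(-5 + 4\right) \frac{1}{6} + \left(20 + 20\right)\right) = - 6126 \left(\frac{1}{9} \left(- \frac{1}{4}\right) \left(-1\right) \frac{1}{6} + 40\right) = - 6126 \left(\frac{1}{36} \cdot \frac{1}{6} + 40\right) = - 6126 \left(\frac{1}{216} + 40\right) = \left(-6126\right) \frac{8641}{216} = - \frac{8822461}{36}$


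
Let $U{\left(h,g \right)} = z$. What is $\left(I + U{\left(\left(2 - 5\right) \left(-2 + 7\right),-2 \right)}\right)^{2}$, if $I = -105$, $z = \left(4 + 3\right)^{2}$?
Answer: $3136$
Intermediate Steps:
$z = 49$ ($z = 7^{2} = 49$)
$U{\left(h,g \right)} = 49$
$\left(I + U{\left(\left(2 - 5\right) \left(-2 + 7\right),-2 \right)}\right)^{2} = \left(-105 + 49\right)^{2} = \left(-56\right)^{2} = 3136$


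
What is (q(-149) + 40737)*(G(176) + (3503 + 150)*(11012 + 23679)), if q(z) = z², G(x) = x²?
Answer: 7977844590662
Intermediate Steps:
(q(-149) + 40737)*(G(176) + (3503 + 150)*(11012 + 23679)) = ((-149)² + 40737)*(176² + (3503 + 150)*(11012 + 23679)) = (22201 + 40737)*(30976 + 3653*34691) = 62938*(30976 + 126726223) = 62938*126757199 = 7977844590662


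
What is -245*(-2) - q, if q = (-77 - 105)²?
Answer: -32634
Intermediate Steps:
q = 33124 (q = (-182)² = 33124)
-245*(-2) - q = -245*(-2) - 1*33124 = 490 - 33124 = -32634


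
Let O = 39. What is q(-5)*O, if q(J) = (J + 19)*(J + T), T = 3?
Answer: -1092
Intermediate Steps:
q(J) = (3 + J)*(19 + J) (q(J) = (J + 19)*(J + 3) = (19 + J)*(3 + J) = (3 + J)*(19 + J))
q(-5)*O = (57 + (-5)**2 + 22*(-5))*39 = (57 + 25 - 110)*39 = -28*39 = -1092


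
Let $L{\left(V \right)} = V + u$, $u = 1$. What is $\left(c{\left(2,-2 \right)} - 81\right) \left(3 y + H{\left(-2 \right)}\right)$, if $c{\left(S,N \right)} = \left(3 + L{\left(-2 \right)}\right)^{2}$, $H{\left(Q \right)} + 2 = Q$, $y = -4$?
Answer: $1232$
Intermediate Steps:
$L{\left(V \right)} = 1 + V$ ($L{\left(V \right)} = V + 1 = 1 + V$)
$H{\left(Q \right)} = -2 + Q$
$c{\left(S,N \right)} = 4$ ($c{\left(S,N \right)} = \left(3 + \left(1 - 2\right)\right)^{2} = \left(3 - 1\right)^{2} = 2^{2} = 4$)
$\left(c{\left(2,-2 \right)} - 81\right) \left(3 y + H{\left(-2 \right)}\right) = \left(4 - 81\right) \left(3 \left(-4\right) - 4\right) = - 77 \left(-12 - 4\right) = \left(-77\right) \left(-16\right) = 1232$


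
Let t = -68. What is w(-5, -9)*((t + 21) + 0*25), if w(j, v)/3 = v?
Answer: 1269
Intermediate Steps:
w(j, v) = 3*v
w(-5, -9)*((t + 21) + 0*25) = (3*(-9))*((-68 + 21) + 0*25) = -27*(-47 + 0) = -27*(-47) = 1269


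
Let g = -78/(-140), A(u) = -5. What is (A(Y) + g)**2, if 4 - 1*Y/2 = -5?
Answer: 96721/4900 ≈ 19.739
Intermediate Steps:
Y = 18 (Y = 8 - 2*(-5) = 8 + 10 = 18)
g = 39/70 (g = -78*(-1/140) = 39/70 ≈ 0.55714)
(A(Y) + g)**2 = (-5 + 39/70)**2 = (-311/70)**2 = 96721/4900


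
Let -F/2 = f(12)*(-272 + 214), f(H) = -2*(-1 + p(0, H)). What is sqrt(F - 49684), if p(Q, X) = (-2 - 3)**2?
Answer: 2*I*sqrt(13813) ≈ 235.06*I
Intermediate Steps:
p(Q, X) = 25 (p(Q, X) = (-5)**2 = 25)
f(H) = -48 (f(H) = -2*(-1 + 25) = -2*24 = -48)
F = -5568 (F = -(-96)*(-272 + 214) = -(-96)*(-58) = -2*2784 = -5568)
sqrt(F - 49684) = sqrt(-5568 - 49684) = sqrt(-55252) = 2*I*sqrt(13813)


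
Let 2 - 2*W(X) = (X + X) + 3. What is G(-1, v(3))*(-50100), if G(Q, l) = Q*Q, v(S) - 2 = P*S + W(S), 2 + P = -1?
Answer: -50100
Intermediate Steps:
P = -3 (P = -2 - 1 = -3)
W(X) = -1/2 - X (W(X) = 1 - ((X + X) + 3)/2 = 1 - (2*X + 3)/2 = 1 - (3 + 2*X)/2 = 1 + (-3/2 - X) = -1/2 - X)
v(S) = 3/2 - 4*S (v(S) = 2 + (-3*S + (-1/2 - S)) = 2 + (-1/2 - 4*S) = 3/2 - 4*S)
G(Q, l) = Q**2
G(-1, v(3))*(-50100) = (-1)**2*(-50100) = 1*(-50100) = -50100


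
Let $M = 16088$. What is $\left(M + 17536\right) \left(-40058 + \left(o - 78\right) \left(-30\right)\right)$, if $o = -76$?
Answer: $-1191567312$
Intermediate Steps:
$\left(M + 17536\right) \left(-40058 + \left(o - 78\right) \left(-30\right)\right) = \left(16088 + 17536\right) \left(-40058 + \left(-76 - 78\right) \left(-30\right)\right) = 33624 \left(-40058 - -4620\right) = 33624 \left(-40058 + 4620\right) = 33624 \left(-35438\right) = -1191567312$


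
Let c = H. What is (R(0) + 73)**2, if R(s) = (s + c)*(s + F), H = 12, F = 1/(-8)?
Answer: 20449/4 ≈ 5112.3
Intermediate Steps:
F = -1/8 ≈ -0.12500
c = 12
R(s) = (12 + s)*(-1/8 + s) (R(s) = (s + 12)*(s - 1/8) = (12 + s)*(-1/8 + s))
(R(0) + 73)**2 = ((-3/2 + 0**2 + (95/8)*0) + 73)**2 = ((-3/2 + 0 + 0) + 73)**2 = (-3/2 + 73)**2 = (143/2)**2 = 20449/4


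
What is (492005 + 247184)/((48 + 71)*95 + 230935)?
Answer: 739189/242240 ≈ 3.0515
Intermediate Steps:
(492005 + 247184)/((48 + 71)*95 + 230935) = 739189/(119*95 + 230935) = 739189/(11305 + 230935) = 739189/242240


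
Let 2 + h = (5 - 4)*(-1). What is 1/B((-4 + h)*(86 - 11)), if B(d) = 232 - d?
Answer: 1/757 ≈ 0.0013210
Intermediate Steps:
h = -3 (h = -2 + (5 - 4)*(-1) = -2 + 1*(-1) = -2 - 1 = -3)
1/B((-4 + h)*(86 - 11)) = 1/(232 - (-4 - 3)*(86 - 11)) = 1/(232 - (-7)*75) = 1/(232 - 1*(-525)) = 1/(232 + 525) = 1/757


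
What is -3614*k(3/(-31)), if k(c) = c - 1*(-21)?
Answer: -2341872/31 ≈ -75544.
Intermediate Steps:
k(c) = 21 + c (k(c) = c + 21 = 21 + c)
-3614*k(3/(-31)) = -3614*(21 + 3/(-31)) = -3614*(21 + 3*(-1/31)) = -3614*(21 - 3/31) = -3614*648/31 = -2341872/31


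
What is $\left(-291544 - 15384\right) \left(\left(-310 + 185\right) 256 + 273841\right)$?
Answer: $-74227774448$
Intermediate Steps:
$\left(-291544 - 15384\right) \left(\left(-310 + 185\right) 256 + 273841\right) = - 306928 \left(\left(-125\right) 256 + 273841\right) = - 306928 \left(-32000 + 273841\right) = \left(-306928\right) 241841 = -74227774448$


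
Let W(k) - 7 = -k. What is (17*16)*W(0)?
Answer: 1904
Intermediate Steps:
W(k) = 7 - k
(17*16)*W(0) = (17*16)*(7 - 1*0) = 272*(7 + 0) = 272*7 = 1904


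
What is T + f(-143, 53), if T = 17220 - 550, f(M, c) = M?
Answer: 16527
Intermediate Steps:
T = 16670
T + f(-143, 53) = 16670 - 143 = 16527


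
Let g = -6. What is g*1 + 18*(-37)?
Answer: -672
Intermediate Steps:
g*1 + 18*(-37) = -6*1 + 18*(-37) = -6 - 666 = -672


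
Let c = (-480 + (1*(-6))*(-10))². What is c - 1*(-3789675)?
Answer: 3966075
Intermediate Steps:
c = 176400 (c = (-480 - 6*(-10))² = (-480 + 60)² = (-420)² = 176400)
c - 1*(-3789675) = 176400 - 1*(-3789675) = 176400 + 3789675 = 3966075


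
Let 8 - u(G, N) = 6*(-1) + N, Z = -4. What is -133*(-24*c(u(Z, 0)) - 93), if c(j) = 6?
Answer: 31521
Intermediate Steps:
u(G, N) = 14 - N (u(G, N) = 8 - (6*(-1) + N) = 8 - (-6 + N) = 8 + (6 - N) = 14 - N)
-133*(-24*c(u(Z, 0)) - 93) = -133*(-24*6 - 93) = -133*(-144 - 93) = -133*(-237) = 31521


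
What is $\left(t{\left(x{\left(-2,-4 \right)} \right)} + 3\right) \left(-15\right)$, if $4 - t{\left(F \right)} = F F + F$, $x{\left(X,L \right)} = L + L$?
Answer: $735$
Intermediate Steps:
$x{\left(X,L \right)} = 2 L$
$t{\left(F \right)} = 4 - F - F^{2}$ ($t{\left(F \right)} = 4 - \left(F F + F\right) = 4 - \left(F^{2} + F\right) = 4 - \left(F + F^{2}\right) = 4 - F - F^{2}$)
$\left(t{\left(x{\left(-2,-4 \right)} \right)} + 3\right) \left(-15\right) = \left(\left(4 - 2 \left(-4\right) - \left(2 \left(-4\right)\right)^{2}\right) + 3\right) \left(-15\right) = \left(\left(4 - -8 - \left(-8\right)^{2}\right) + 3\right) \left(-15\right) = \left(\left(4 + 8 - 64\right) + 3\right) \left(-15\right) = \left(-52 + 3\right) \left(-15\right) = \left(-49\right) \left(-15\right) = 735$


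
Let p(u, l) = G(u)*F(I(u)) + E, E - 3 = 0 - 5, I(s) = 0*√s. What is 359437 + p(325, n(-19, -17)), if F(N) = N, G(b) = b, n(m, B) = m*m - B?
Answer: 359435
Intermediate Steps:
n(m, B) = m² - B
I(s) = 0
E = -2 (E = 3 + (0 - 5) = 3 - 5 = -2)
p(u, l) = -2 (p(u, l) = u*0 - 2 = 0 - 2 = -2)
359437 + p(325, n(-19, -17)) = 359437 - 2 = 359435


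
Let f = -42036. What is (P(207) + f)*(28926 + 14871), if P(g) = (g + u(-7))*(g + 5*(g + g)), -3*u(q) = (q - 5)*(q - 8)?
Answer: 12818637351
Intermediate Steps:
u(q) = -(-8 + q)*(-5 + q)/3 (u(q) = -(q - 5)*(q - 8)/3 = -(-5 + q)*(-8 + q)/3 = -(-8 + q)*(-5 + q)/3)
P(g) = 11*g*(-60 + g) (P(g) = (g + (-40/3 - ⅓*(-7)² + (13/3)*(-7)))*(g + 5*(g + g)) = (g + (-40/3 - ⅓*49 - 91/3))*(g + 5*(2*g)) = (g + (-40/3 - 49/3 - 91/3))*(g + 10*g) = (g - 60)*(11*g) = (-60 + g)*(11*g) = 11*g*(-60 + g))
(P(207) + f)*(28926 + 14871) = (11*207*(-60 + 207) - 42036)*(28926 + 14871) = (11*207*147 - 42036)*43797 = (334719 - 42036)*43797 = 292683*43797 = 12818637351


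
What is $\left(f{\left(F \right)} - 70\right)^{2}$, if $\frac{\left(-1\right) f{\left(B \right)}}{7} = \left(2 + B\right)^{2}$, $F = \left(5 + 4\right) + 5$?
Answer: $3467044$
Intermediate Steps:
$F = 14$ ($F = 9 + 5 = 14$)
$f{\left(B \right)} = - 7 \left(2 + B\right)^{2}$
$\left(f{\left(F \right)} - 70\right)^{2} = \left(- 7 \left(2 + 14\right)^{2} - 70\right)^{2} = \left(- 7 \cdot 16^{2} - 70\right)^{2} = \left(\left(-7\right) 256 - 70\right)^{2} = \left(-1792 - 70\right)^{2} = \left(-1862\right)^{2} = 3467044$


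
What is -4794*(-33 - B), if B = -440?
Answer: -1951158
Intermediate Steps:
-4794*(-33 - B) = -4794*(-33 - 1*(-440)) = -4794*(-33 + 440) = -4794*407 = -1951158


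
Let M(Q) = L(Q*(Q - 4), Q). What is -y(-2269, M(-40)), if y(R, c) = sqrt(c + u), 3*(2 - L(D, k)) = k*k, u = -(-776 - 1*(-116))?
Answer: -sqrt(1158)/3 ≈ -11.343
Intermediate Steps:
u = 660 (u = -(-776 + 116) = -1*(-660) = 660)
L(D, k) = 2 - k**2/3 (L(D, k) = 2 - k*k/3 = 2 - k**2/3)
M(Q) = 2 - Q**2/3
y(R, c) = sqrt(660 + c) (y(R, c) = sqrt(c + 660) = sqrt(660 + c))
-y(-2269, M(-40)) = -sqrt(660 + (2 - 1/3*(-40)**2)) = -sqrt(660 + (2 - 1/3*1600)) = -sqrt(660 + (2 - 1600/3)) = -sqrt(660 - 1594/3) = -sqrt(386/3) = -sqrt(1158)/3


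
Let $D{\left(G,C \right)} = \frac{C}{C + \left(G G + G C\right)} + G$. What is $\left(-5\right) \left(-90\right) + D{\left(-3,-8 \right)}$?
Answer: $\frac{11167}{25} \approx 446.68$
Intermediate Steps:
$D{\left(G,C \right)} = G + \frac{C}{C + G^{2} + C G}$ ($D{\left(G,C \right)} = \frac{C}{C + \left(G^{2} + C G\right)} + G = \frac{C}{C + G^{2} + C G} + G = G + \frac{C}{C + G^{2} + C G}$)
$\left(-5\right) \left(-90\right) + D{\left(-3,-8 \right)} = \left(-5\right) \left(-90\right) + \frac{-8 + \left(-3\right)^{3} - -24 - 8 \left(-3\right)^{2}}{-8 + \left(-3\right)^{2} - -24} = 450 + \frac{-8 - 27 + 24 - 72}{-8 + 9 + 24} = 450 + \frac{-8 - 27 + 24 - 72}{25} = 450 + \frac{1}{25} \left(-83\right) = 450 - \frac{83}{25} = \frac{11167}{25}$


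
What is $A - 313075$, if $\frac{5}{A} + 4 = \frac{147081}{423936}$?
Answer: $- \frac{161616596135}{516221} \approx -3.1308 \cdot 10^{5}$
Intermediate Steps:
$A = - \frac{706560}{516221}$ ($A = \frac{5}{-4 + \frac{147081}{423936}} = \frac{5}{-4 + 147081 \cdot \frac{1}{423936}} = \frac{5}{-4 + \frac{49027}{141312}} = \frac{5}{- \frac{516221}{141312}} = 5 \left(- \frac{141312}{516221}\right) = - \frac{706560}{516221} \approx -1.3687$)
$A - 313075 = - \frac{706560}{516221} - 313075 = - \frac{161616596135}{516221}$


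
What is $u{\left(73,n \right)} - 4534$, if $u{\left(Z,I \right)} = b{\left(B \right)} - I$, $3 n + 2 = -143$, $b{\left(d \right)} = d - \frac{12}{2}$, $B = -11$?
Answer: $- \frac{13508}{3} \approx -4502.7$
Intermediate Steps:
$b{\left(d \right)} = -6 + d$ ($b{\left(d \right)} = d - 6 = -6 + d$)
$n = - \frac{145}{3}$ ($n = - \frac{2}{3} + \frac{1}{3} \left(-143\right) = - \frac{2}{3} - \frac{143}{3} = - \frac{145}{3} \approx -48.333$)
$u{\left(Z,I \right)} = -17 - I$ ($u{\left(Z,I \right)} = \left(-6 - 11\right) - I = -17 - I$)
$u{\left(73,n \right)} - 4534 = \left(-17 - - \frac{145}{3}\right) - 4534 = \left(-17 + \frac{145}{3}\right) - 4534 = \frac{94}{3} - 4534 = - \frac{13508}{3}$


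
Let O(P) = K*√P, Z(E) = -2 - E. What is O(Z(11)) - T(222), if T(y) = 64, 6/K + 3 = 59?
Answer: -64 + 3*I*√13/28 ≈ -64.0 + 0.38631*I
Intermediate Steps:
K = 3/28 (K = 6/(-3 + 59) = 6/56 = 6*(1/56) = 3/28 ≈ 0.10714)
O(P) = 3*√P/28
O(Z(11)) - T(222) = 3*√(-2 - 1*11)/28 - 1*64 = 3*√(-2 - 11)/28 - 64 = 3*√(-13)/28 - 64 = 3*(I*√13)/28 - 64 = 3*I*√13/28 - 64 = -64 + 3*I*√13/28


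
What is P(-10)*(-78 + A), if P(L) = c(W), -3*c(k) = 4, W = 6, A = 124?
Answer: -184/3 ≈ -61.333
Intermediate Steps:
c(k) = -4/3 (c(k) = -⅓*4 = -4/3)
P(L) = -4/3
P(-10)*(-78 + A) = -4*(-78 + 124)/3 = -4/3*46 = -184/3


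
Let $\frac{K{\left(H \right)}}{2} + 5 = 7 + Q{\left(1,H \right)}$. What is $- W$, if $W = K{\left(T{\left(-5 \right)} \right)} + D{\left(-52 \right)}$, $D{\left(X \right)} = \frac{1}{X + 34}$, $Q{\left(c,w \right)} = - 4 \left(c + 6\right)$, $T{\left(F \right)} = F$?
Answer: $\frac{937}{18} \approx 52.056$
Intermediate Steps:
$Q{\left(c,w \right)} = -24 - 4 c$ ($Q{\left(c,w \right)} = - 4 \left(6 + c\right) = -24 - 4 c$)
$D{\left(X \right)} = \frac{1}{34 + X}$
$K{\left(H \right)} = -52$ ($K{\left(H \right)} = -10 + 2 \left(7 - 28\right) = -10 + 2 \left(-21\right) = -10 - 42 = -52$)
$W = - \frac{937}{18}$ ($W = -52 + \frac{1}{34 - 52} = -52 + \frac{1}{-18} = -52 - \frac{1}{18} = - \frac{937}{18} \approx -52.056$)
$- W = \left(-1\right) \left(- \frac{937}{18}\right) = \frac{937}{18}$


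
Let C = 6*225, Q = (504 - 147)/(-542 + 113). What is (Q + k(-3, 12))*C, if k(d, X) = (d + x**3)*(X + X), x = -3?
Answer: -139156650/143 ≈ -9.7312e+5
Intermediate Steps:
k(d, X) = 2*X*(-27 + d) (k(d, X) = (d + (-3)**3)*(X + X) = (d - 27)*(2*X) = (-27 + d)*(2*X) = 2*X*(-27 + d))
Q = -119/143 (Q = 357/(-429) = 357*(-1/429) = -119/143 ≈ -0.83217)
C = 1350
(Q + k(-3, 12))*C = (-119/143 + 2*12*(-27 - 3))*1350 = (-119/143 + 2*12*(-30))*1350 = (-119/143 - 720)*1350 = -103079/143*1350 = -139156650/143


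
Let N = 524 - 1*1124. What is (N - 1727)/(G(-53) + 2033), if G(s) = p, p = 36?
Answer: -2327/2069 ≈ -1.1247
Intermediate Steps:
G(s) = 36
N = -600 (N = 524 - 1124 = -600)
(N - 1727)/(G(-53) + 2033) = (-600 - 1727)/(36 + 2033) = -2327/2069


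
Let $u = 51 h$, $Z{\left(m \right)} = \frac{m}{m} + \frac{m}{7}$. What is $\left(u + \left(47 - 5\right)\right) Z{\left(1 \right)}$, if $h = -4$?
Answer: $- \frac{1296}{7} \approx -185.14$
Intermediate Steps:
$Z{\left(m \right)} = 1 + \frac{m}{7}$ ($Z{\left(m \right)} = 1 + m \frac{1}{7} = 1 + \frac{m}{7}$)
$u = -204$ ($u = 51 \left(-4\right) = -204$)
$\left(u + \left(47 - 5\right)\right) Z{\left(1 \right)} = \left(-204 + \left(47 - 5\right)\right) \left(1 + \frac{1}{7} \cdot 1\right) = \left(-204 + \left(47 - 5\right)\right) \left(1 + \frac{1}{7}\right) = \left(-204 + 42\right) \frac{8}{7} = \left(-162\right) \frac{8}{7} = - \frac{1296}{7}$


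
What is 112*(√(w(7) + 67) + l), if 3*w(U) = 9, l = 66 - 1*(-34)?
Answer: 11200 + 112*√70 ≈ 12137.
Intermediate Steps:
l = 100 (l = 66 + 34 = 100)
w(U) = 3 (w(U) = (⅓)*9 = 3)
112*(√(w(7) + 67) + l) = 112*(√(3 + 67) + 100) = 112*(√70 + 100) = 112*(100 + √70) = 11200 + 112*√70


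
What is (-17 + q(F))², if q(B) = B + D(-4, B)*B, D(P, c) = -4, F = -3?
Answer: 64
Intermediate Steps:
q(B) = -3*B (q(B) = B - 4*B = -3*B)
(-17 + q(F))² = (-17 - 3*(-3))² = (-17 + 9)² = (-8)² = 64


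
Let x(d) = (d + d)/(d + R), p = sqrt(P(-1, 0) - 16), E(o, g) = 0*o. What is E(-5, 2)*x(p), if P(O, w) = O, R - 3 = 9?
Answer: 0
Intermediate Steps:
R = 12 (R = 3 + 9 = 12)
E(o, g) = 0
p = I*sqrt(17) (p = sqrt(-1 - 16) = sqrt(-17) = I*sqrt(17) ≈ 4.1231*I)
x(d) = 2*d/(12 + d) (x(d) = (d + d)/(d + 12) = (2*d)/(12 + d) = 2*d/(12 + d))
E(-5, 2)*x(p) = 0*(2*(I*sqrt(17))/(12 + I*sqrt(17))) = 0*(2*I*sqrt(17)/(12 + I*sqrt(17))) = 0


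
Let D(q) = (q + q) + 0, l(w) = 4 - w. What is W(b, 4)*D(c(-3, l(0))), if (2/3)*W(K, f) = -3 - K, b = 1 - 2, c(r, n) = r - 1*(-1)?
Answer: 12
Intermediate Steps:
c(r, n) = 1 + r (c(r, n) = r + 1 = 1 + r)
b = -1
D(q) = 2*q (D(q) = 2*q + 0 = 2*q)
W(K, f) = -9/2 - 3*K/2 (W(K, f) = 3*(-3 - K)/2 = -9/2 - 3*K/2)
W(b, 4)*D(c(-3, l(0))) = (-9/2 - 3/2*(-1))*(2*(1 - 3)) = (-9/2 + 3/2)*(2*(-2)) = -3*(-4) = 12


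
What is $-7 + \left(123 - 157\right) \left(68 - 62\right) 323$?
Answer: $-65899$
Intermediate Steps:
$-7 + \left(123 - 157\right) \left(68 - 62\right) 323 = -7 + \left(-34\right) 6 \cdot 323 = -7 - 65892 = -65899$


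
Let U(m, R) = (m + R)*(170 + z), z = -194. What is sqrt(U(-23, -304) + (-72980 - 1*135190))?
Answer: 3*I*sqrt(22258) ≈ 447.57*I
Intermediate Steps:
U(m, R) = -24*R - 24*m (U(m, R) = (m + R)*(170 - 194) = (R + m)*(-24) = -24*R - 24*m)
sqrt(U(-23, -304) + (-72980 - 1*135190)) = sqrt((-24*(-304) - 24*(-23)) + (-72980 - 1*135190)) = sqrt((7296 + 552) + (-72980 - 135190)) = sqrt(7848 - 208170) = sqrt(-200322) = 3*I*sqrt(22258)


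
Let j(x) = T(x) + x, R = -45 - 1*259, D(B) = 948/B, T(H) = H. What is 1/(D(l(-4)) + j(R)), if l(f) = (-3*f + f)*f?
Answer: -8/5101 ≈ -0.0015683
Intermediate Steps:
l(f) = -2*f² (l(f) = (-2*f)*f = -2*f²)
R = -304 (R = -45 - 259 = -304)
j(x) = 2*x (j(x) = x + x = 2*x)
1/(D(l(-4)) + j(R)) = 1/(948/((-2*(-4)²)) + 2*(-304)) = 1/(948/((-2*16)) - 608) = 1/(948/(-32) - 608) = 1/(948*(-1/32) - 608) = 1/(-237/8 - 608) = 1/(-5101/8) = -8/5101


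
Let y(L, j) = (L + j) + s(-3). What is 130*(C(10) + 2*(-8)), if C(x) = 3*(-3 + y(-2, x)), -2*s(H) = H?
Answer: 455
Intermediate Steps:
s(H) = -H/2
y(L, j) = 3/2 + L + j (y(L, j) = (L + j) - 1/2*(-3) = (L + j) + 3/2 = 3/2 + L + j)
C(x) = -21/2 + 3*x (C(x) = 3*(-3 + (3/2 - 2 + x)) = 3*(-3 + (-1/2 + x)) = 3*(-7/2 + x) = -21/2 + 3*x)
130*(C(10) + 2*(-8)) = 130*((-21/2 + 3*10) + 2*(-8)) = 130*((-21/2 + 30) - 16) = 130*(39/2 - 16) = 130*(7/2) = 455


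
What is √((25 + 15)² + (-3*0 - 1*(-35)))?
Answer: √1635 ≈ 40.435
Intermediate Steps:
√((25 + 15)² + (-3*0 - 1*(-35))) = √(40² + (0 + 35)) = √(1600 + 35) = √1635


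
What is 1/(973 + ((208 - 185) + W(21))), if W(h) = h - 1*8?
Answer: 1/1009 ≈ 0.00099108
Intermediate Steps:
W(h) = -8 + h (W(h) = h - 8 = -8 + h)
1/(973 + ((208 - 185) + W(21))) = 1/(973 + ((208 - 185) + (-8 + 21))) = 1/(973 + (23 + 13)) = 1/(973 + 36) = 1/1009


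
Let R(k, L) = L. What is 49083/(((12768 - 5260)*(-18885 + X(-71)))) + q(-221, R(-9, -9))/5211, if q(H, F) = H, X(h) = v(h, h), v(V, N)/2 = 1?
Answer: -31587729157/738782042004 ≈ -0.042756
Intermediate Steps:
v(V, N) = 2 (v(V, N) = 2*1 = 2)
X(h) = 2
49083/(((12768 - 5260)*(-18885 + X(-71)))) + q(-221, R(-9, -9))/5211 = 49083/(((12768 - 5260)*(-18885 + 2))) - 221/5211 = 49083/((7508*(-18883))) - 221*1/5211 = 49083/(-141773564) - 221/5211 = 49083*(-1/141773564) - 221/5211 = -49083/141773564 - 221/5211 = -31587729157/738782042004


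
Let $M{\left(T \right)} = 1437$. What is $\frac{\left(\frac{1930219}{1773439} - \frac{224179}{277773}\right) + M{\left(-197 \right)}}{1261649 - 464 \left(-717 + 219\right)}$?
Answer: $\frac{708024153266345}{735334473562565187} \approx 0.00096286$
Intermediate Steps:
$\frac{\left(\frac{1930219}{1773439} - \frac{224179}{277773}\right) + M{\left(-197 \right)}}{1261649 - 464 \left(-717 + 219\right)} = \frac{\left(\frac{1930219}{1773439} - \frac{224179}{277773}\right) + 1437}{1261649 - 464 \left(-717 + 219\right)} = \frac{\left(1930219 \cdot \frac{1}{1773439} - \frac{224179}{277773}\right) + 1437}{1261649 - -231072} = \frac{\left(\frac{1930219}{1773439} - \frac{224179}{277773}\right) + 1437}{1261649 + 231072} = \frac{\frac{138594940706}{492613471347} + 1437}{1492721} = \frac{708024153266345}{492613471347} \cdot \frac{1}{1492721} = \frac{708024153266345}{735334473562565187}$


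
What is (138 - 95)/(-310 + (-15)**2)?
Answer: -43/85 ≈ -0.50588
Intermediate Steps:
(138 - 95)/(-310 + (-15)**2) = 43/(-310 + 225) = 43/(-85) = 43*(-1/85) = -43/85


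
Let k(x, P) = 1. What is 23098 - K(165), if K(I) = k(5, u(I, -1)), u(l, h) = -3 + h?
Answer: 23097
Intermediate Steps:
K(I) = 1
23098 - K(165) = 23098 - 1*1 = 23098 - 1 = 23097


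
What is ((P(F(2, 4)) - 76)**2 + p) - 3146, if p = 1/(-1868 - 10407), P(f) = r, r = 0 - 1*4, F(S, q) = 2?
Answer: 39942849/12275 ≈ 3254.0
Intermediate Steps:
r = -4 (r = 0 - 4 = -4)
P(f) = -4
p = -1/12275 (p = 1/(-12275) = -1/12275 ≈ -8.1466e-5)
((P(F(2, 4)) - 76)**2 + p) - 3146 = ((-4 - 76)**2 - 1/12275) - 3146 = ((-80)**2 - 1/12275) - 3146 = (6400 - 1/12275) - 3146 = 78559999/12275 - 3146 = 39942849/12275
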